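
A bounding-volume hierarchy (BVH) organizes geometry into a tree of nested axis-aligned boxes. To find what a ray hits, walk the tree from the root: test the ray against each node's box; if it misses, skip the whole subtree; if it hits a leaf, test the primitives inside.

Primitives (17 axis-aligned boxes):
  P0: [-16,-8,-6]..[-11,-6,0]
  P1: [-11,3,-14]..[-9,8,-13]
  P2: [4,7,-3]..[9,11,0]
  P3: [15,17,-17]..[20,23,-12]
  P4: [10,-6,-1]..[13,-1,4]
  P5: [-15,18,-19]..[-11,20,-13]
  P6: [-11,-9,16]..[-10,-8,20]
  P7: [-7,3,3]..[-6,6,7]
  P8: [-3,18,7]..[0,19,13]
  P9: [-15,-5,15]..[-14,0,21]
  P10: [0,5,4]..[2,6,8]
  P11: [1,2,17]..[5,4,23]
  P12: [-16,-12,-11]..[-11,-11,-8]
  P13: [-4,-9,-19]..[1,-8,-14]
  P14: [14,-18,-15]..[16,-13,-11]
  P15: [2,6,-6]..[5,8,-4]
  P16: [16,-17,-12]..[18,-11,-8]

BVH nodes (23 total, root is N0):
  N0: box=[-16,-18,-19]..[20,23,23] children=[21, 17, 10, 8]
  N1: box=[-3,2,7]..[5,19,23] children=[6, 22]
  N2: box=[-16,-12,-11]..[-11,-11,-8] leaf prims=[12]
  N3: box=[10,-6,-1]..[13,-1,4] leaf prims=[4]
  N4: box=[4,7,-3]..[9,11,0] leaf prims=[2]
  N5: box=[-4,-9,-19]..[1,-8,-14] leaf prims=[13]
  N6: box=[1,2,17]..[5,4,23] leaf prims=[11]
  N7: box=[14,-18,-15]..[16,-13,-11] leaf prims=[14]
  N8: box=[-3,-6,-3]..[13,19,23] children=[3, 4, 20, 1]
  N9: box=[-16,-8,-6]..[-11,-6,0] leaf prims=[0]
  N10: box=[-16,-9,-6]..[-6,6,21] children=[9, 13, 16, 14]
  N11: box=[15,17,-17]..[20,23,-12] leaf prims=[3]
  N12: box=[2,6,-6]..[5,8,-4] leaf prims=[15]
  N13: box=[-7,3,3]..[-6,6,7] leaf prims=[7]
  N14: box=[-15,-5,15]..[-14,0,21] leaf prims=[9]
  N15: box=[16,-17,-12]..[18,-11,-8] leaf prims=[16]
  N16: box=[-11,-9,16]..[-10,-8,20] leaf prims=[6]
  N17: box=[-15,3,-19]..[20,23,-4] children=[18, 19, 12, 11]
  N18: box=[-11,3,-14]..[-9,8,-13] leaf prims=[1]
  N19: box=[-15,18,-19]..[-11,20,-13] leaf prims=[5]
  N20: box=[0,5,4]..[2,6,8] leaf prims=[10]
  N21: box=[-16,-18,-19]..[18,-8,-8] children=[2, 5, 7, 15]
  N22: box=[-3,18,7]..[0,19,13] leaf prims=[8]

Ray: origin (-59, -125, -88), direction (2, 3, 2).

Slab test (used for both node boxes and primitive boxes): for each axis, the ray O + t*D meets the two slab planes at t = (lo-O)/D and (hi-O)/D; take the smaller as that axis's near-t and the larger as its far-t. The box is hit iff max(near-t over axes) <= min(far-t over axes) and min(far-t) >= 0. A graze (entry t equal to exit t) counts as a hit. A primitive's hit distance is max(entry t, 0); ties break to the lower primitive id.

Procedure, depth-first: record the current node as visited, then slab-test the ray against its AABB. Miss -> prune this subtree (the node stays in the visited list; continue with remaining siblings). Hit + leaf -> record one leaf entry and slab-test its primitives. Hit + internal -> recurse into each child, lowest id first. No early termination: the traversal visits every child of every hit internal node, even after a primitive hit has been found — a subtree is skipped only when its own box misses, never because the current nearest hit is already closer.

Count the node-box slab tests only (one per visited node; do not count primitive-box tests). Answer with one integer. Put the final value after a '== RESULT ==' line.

Walk:
N0 x:[43/2,79/2] y:[107/3,148/3] z:[69/2,111/2] -> hit [107/3,79/2], descend [8, 10, 17, 21]
  N8 x:[28,36] y:[119/3,48] z:[85/2,111/2] -> miss, prune
  N10 x:[43/2,53/2] y:[116/3,131/3] z:[41,109/2] -> miss, prune
  N17 x:[22,79/2] y:[128/3,148/3] z:[69/2,42] -> miss, prune
  N21 x:[43/2,77/2] y:[107/3,39] z:[69/2,40] -> hit [107/3,77/2], descend [2, 5, 7, 15]
    N2 x:[43/2,24] y:[113/3,38] z:[77/2,40] -> miss, prune
    N5 x:[55/2,30] y:[116/3,39] z:[69/2,37] -> miss, prune
    N7 x:[73/2,75/2] y:[107/3,112/3] z:[73/2,77/2] -> hit [73/2,112/3] leaf, test {P14@t=73/2}
    N15 x:[75/2,77/2] y:[36,38] z:[38,40] -> hit [38,38] leaf, test {P16@t=38}

Visited [0, 8, 10, 17, 21, 2, 5, 7, 15]. Tests: 9 box, 2 leaf. Nearest: P14.

== RESULT ==
9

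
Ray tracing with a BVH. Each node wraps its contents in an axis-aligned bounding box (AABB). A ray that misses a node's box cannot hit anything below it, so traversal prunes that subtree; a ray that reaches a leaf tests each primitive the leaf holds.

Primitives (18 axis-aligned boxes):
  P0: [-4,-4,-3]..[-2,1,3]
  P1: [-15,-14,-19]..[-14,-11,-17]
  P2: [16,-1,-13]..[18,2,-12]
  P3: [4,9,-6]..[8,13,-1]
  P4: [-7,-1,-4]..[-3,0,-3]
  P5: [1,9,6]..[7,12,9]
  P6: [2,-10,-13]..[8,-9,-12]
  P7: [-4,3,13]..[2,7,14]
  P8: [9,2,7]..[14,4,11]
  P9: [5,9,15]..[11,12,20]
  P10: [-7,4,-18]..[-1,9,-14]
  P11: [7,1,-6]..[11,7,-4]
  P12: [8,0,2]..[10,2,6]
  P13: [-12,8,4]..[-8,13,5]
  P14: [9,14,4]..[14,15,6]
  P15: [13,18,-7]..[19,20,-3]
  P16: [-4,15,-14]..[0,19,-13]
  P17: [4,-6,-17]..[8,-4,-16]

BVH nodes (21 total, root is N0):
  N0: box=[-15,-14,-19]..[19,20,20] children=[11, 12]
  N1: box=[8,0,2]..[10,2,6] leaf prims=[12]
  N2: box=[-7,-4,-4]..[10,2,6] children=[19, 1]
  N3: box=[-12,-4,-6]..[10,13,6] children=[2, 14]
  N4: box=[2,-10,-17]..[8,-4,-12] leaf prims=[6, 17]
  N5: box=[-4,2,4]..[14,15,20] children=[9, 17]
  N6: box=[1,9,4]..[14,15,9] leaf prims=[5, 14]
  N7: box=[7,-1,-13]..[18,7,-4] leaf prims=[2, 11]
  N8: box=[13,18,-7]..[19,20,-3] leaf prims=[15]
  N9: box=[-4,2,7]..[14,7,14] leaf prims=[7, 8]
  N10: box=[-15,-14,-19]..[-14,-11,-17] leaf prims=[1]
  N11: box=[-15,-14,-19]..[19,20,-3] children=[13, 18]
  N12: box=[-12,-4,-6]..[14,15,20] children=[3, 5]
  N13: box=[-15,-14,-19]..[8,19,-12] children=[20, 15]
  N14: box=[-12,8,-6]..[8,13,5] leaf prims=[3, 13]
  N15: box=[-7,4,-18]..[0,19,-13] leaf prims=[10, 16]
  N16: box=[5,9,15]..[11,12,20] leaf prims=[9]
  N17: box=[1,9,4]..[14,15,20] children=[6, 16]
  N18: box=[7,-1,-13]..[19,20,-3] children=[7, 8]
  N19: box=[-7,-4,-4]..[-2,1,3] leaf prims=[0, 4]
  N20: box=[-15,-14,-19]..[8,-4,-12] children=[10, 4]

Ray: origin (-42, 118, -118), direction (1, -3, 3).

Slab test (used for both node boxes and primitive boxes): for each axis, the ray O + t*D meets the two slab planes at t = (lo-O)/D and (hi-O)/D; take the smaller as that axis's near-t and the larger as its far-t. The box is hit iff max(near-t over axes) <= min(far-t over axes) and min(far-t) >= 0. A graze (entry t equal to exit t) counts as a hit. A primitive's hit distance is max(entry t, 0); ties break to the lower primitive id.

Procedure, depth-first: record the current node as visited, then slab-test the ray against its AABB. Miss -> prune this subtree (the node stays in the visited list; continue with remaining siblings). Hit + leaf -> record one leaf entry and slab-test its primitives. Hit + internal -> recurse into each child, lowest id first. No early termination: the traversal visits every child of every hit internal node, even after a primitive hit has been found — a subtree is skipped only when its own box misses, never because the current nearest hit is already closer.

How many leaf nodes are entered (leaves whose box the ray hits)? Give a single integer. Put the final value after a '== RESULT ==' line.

Traverse from the root:
N0 x:[27,61] y:[98/3,44] z:[33,46] -> hit [33,44], descend [11, 12]
  N11 x:[27,61] y:[98/3,44] z:[33,115/3] -> hit [33,115/3], descend [13, 18]
    N13 x:[27,50] y:[33,44] z:[33,106/3] -> hit [33,106/3], descend [15, 20]
      N15 x:[35,42] y:[33,38] z:[100/3,35] -> hit [35,35] leaf, test {P10(miss), P16(miss)}
      N20 x:[27,50] y:[122/3,44] z:[33,106/3] -> miss, prune
    N18 x:[49,61] y:[98/3,119/3] z:[35,115/3] -> miss, prune
  N12 x:[30,56] y:[103/3,122/3] z:[112/3,46] -> hit [112/3,122/3], descend [3, 5]
    N3 x:[30,52] y:[35,122/3] z:[112/3,124/3] -> hit [112/3,122/3], descend [2, 14]
      N2 x:[35,52] y:[116/3,122/3] z:[38,124/3] -> hit [116/3,122/3], descend [1, 19]
        N1 x:[50,52] y:[116/3,118/3] z:[40,124/3] -> miss, prune
        N19 x:[35,40] y:[39,122/3] z:[38,121/3] -> hit [39,40] leaf, test {P0@t=39, P4(miss)}
      N14 x:[30,50] y:[35,110/3] z:[112/3,41] -> miss, prune
    N5 x:[38,56] y:[103/3,116/3] z:[122/3,46] -> miss, prune

13 AABB tests over nodes [0, 11, 13, 15, 20, 18, 12, 3, 2, 1, 19, 14, 5]; 2 leaves entered; closest P0.

== RESULT ==
2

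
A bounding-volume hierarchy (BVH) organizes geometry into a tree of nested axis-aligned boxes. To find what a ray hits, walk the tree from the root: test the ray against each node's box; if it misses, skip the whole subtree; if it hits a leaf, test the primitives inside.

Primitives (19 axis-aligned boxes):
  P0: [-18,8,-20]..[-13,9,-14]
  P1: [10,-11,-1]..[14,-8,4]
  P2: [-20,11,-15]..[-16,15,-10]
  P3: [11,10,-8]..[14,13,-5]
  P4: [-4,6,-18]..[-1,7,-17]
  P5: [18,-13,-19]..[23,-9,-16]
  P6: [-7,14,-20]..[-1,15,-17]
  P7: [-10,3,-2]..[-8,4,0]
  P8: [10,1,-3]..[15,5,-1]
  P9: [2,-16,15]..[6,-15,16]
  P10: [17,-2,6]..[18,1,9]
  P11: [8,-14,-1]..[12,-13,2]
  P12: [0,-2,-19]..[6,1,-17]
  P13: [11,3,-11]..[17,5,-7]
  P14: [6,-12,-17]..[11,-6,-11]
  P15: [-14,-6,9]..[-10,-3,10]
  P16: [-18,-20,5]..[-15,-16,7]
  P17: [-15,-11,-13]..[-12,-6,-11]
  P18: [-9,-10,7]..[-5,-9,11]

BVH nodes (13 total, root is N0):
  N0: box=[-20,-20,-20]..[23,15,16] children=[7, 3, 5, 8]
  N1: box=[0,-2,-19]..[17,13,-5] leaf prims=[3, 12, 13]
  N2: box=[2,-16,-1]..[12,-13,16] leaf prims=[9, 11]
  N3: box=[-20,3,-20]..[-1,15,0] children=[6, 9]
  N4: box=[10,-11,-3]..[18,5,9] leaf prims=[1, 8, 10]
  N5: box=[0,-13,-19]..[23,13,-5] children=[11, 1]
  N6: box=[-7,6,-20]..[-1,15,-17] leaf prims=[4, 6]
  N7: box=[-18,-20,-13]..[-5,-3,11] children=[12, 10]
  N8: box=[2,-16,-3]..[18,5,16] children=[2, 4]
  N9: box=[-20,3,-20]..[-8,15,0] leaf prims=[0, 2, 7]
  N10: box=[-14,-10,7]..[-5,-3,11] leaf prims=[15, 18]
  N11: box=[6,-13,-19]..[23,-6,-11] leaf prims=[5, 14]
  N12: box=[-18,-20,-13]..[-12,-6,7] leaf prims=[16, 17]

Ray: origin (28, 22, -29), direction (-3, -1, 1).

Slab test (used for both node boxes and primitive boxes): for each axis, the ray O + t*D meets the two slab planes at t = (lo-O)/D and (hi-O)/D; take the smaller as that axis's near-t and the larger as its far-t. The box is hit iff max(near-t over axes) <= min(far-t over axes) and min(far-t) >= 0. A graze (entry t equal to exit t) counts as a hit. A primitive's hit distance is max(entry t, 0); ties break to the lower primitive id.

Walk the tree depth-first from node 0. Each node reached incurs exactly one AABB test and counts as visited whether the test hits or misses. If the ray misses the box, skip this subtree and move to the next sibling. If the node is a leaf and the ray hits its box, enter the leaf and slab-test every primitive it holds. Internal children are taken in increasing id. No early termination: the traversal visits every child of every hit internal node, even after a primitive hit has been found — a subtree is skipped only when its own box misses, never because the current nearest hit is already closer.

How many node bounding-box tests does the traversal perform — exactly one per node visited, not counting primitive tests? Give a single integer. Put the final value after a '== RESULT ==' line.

Traverse from the root:
N0 x:[5/3,16] y:[7,42] z:[9,45] -> hit [9,16], descend [3, 5, 7, 8]
  N3 x:[29/3,16] y:[7,19] z:[9,29] -> hit [29/3,16], descend [6, 9]
    N6 x:[29/3,35/3] y:[7,16] z:[9,12] -> hit [29/3,35/3] leaf, test {P4(miss), P6(miss)}
    N9 x:[12,16] y:[7,19] z:[9,29] -> hit [12,16] leaf, test {P0@t=41/3, P2(miss), P7(miss)}
  N5 x:[5/3,28/3] y:[9,35] z:[10,24] -> miss, prune
  N7 x:[11,46/3] y:[25,42] z:[16,40] -> miss, prune
  N8 x:[10/3,26/3] y:[17,38] z:[26,45] -> miss, prune

Visited [0, 3, 6, 9, 5, 7, 8]. Tests: 7 box, 2 leaf. Nearest: P0.

== RESULT ==
7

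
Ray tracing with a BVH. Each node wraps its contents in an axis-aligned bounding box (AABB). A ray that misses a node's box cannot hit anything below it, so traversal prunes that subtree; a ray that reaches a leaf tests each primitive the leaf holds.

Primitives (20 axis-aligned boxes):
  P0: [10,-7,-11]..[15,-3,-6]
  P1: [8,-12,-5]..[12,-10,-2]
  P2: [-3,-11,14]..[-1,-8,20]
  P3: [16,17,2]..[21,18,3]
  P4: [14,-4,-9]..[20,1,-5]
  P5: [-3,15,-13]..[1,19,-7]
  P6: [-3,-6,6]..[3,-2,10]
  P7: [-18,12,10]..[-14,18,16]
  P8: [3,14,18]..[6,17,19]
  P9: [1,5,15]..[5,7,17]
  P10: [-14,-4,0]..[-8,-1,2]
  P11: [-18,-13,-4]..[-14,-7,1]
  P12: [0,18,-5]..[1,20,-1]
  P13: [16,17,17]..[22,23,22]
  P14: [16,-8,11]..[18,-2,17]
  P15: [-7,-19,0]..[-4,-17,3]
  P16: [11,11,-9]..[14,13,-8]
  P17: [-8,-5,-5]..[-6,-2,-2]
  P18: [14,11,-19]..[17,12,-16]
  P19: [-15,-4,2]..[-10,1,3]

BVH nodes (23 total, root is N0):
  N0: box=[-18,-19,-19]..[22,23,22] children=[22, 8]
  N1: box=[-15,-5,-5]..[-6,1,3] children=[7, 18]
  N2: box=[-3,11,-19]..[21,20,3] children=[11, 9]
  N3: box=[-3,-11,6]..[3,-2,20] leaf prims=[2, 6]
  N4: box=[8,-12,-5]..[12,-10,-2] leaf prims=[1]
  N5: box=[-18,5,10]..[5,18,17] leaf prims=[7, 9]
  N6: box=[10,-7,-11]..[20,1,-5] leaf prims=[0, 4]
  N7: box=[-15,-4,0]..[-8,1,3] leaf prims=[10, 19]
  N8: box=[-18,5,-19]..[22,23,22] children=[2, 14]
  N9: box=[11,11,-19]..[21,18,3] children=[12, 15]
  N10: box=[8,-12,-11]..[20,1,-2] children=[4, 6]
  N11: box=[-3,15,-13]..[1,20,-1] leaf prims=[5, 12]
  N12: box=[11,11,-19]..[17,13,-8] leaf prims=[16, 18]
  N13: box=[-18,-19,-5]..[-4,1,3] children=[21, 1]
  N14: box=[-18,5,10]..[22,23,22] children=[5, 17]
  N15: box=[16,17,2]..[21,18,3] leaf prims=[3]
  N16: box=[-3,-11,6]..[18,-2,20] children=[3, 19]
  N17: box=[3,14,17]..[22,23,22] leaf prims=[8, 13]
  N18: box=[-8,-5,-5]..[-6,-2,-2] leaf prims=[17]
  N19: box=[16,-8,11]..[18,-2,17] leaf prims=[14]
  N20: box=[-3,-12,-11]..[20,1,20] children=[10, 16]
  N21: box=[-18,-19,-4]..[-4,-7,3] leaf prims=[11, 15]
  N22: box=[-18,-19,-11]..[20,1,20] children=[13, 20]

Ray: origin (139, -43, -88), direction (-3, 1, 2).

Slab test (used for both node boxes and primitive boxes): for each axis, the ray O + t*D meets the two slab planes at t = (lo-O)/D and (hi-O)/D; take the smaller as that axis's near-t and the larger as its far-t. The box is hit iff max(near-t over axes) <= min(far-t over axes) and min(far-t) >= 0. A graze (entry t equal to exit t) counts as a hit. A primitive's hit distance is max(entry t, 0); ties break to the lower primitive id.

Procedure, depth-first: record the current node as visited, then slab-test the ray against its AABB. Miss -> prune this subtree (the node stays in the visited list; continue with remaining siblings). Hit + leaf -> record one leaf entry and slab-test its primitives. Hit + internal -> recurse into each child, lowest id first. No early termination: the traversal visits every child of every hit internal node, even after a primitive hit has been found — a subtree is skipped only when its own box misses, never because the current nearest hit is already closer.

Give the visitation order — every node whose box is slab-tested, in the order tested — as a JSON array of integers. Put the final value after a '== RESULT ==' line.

Walk:
N0 x:[39,157/3] y:[24,66] z:[69/2,55] -> hit [39,157/3], descend [8, 22]
  N8 x:[39,157/3] y:[48,66] z:[69/2,55] -> hit [48,157/3], descend [2, 14]
    N2 x:[118/3,142/3] y:[54,63] z:[69/2,91/2] -> miss, prune
    N14 x:[39,157/3] y:[48,66] z:[49,55] -> hit [49,157/3], descend [5, 17]
      N5 x:[134/3,157/3] y:[48,61] z:[49,105/2] -> hit [49,157/3] leaf, test {P7(miss), P9(miss)}
      N17 x:[39,136/3] y:[57,66] z:[105/2,55] -> miss, prune
  N22 x:[119/3,157/3] y:[24,44] z:[77/2,54] -> hit [119/3,44], descend [13, 20]
    N13 x:[143/3,157/3] y:[24,44] z:[83/2,91/2] -> miss, prune
    N20 x:[119/3,142/3] y:[31,44] z:[77/2,54] -> hit [119/3,44], descend [10, 16]
      N10 x:[119/3,131/3] y:[31,44] z:[77/2,43] -> hit [119/3,43], descend [4, 6]
        N4 x:[127/3,131/3] y:[31,33] z:[83/2,43] -> miss, prune
        N6 x:[119/3,43] y:[36,44] z:[77/2,83/2] -> hit [119/3,83/2] leaf, test {P0(miss), P4@t=119/3}
      N16 x:[121/3,142/3] y:[32,41] z:[47,54] -> miss, prune

13 AABB tests over nodes [0, 8, 2, 14, 5, 17, 22, 13, 20, 10, 4, 6, 16]; 2 leaves entered; closest P4.

== RESULT ==
[0, 8, 2, 14, 5, 17, 22, 13, 20, 10, 4, 6, 16]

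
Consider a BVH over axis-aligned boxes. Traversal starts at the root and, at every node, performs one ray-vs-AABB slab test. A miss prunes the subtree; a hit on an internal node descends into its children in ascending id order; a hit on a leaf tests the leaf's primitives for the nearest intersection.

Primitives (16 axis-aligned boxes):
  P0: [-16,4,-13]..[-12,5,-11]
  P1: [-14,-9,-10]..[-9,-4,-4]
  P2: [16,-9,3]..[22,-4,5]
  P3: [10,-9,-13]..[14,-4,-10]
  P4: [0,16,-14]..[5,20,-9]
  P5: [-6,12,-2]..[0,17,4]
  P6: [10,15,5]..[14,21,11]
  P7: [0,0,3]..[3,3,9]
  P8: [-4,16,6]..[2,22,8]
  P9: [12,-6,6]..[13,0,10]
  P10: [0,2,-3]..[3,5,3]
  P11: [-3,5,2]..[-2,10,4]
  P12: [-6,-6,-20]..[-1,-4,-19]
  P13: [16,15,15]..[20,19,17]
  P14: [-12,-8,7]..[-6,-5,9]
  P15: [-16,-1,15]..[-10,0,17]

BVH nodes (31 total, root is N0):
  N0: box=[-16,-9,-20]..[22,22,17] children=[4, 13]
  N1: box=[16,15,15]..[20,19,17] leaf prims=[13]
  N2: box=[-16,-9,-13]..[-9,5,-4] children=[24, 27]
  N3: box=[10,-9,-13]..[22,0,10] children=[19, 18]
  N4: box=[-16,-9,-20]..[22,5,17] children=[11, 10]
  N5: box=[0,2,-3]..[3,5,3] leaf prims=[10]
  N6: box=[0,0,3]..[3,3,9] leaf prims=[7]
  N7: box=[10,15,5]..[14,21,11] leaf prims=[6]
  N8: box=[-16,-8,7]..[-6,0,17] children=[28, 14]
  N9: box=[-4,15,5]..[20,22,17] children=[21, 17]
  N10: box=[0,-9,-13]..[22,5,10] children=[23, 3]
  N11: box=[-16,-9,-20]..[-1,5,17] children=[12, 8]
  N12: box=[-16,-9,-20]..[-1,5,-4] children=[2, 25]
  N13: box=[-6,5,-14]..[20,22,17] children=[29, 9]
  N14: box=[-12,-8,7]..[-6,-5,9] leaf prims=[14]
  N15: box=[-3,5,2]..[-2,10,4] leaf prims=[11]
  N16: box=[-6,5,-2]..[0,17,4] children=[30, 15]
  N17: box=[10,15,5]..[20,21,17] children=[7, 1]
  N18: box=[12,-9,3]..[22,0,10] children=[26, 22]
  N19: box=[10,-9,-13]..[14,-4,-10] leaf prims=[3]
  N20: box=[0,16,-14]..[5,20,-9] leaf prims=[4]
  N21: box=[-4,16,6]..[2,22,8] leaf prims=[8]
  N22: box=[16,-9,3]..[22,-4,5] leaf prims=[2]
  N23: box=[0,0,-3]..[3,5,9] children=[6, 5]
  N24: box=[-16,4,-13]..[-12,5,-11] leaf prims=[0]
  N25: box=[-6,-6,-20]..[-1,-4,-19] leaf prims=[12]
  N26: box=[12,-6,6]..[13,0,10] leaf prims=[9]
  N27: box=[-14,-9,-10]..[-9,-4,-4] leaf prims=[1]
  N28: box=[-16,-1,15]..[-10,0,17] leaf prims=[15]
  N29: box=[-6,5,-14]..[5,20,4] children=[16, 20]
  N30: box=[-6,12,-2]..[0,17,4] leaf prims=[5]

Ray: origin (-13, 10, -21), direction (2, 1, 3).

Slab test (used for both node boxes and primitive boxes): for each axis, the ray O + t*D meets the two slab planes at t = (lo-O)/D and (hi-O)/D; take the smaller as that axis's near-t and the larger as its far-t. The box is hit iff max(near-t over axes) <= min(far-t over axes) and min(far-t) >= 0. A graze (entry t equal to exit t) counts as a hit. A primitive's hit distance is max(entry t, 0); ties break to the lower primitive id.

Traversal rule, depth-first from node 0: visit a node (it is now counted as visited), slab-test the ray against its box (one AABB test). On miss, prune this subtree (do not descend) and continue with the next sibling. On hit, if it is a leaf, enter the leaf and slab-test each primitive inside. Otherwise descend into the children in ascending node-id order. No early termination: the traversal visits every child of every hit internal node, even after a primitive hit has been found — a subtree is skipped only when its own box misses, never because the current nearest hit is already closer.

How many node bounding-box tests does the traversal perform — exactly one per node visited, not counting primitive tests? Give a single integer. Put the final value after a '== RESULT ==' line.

Traverse from the root:
N0 x:[-3/2,35/2] y:[-19,12] z:[1/3,38/3] -> hit [1/3,12], descend [4, 13]
  N4 x:[-3/2,35/2] y:[-19,-5] z:[1/3,38/3] -> miss, prune
  N13 x:[7/2,33/2] y:[-5,12] z:[7/3,38/3] -> hit [7/2,12], descend [9, 29]
    N9 x:[9/2,33/2] y:[5,12] z:[26/3,38/3] -> hit [26/3,12], descend [17, 21]
      N17 x:[23/2,33/2] y:[5,11] z:[26/3,38/3] -> miss, prune
      N21 x:[9/2,15/2] y:[6,12] z:[9,29/3] -> miss, prune
    N29 x:[7/2,9] y:[-5,10] z:[7/3,25/3] -> hit [7/2,25/3], descend [16, 20]
      N16 x:[7/2,13/2] y:[-5,7] z:[19/3,25/3] -> hit [19/3,13/2], descend [15, 30]
        N15 x:[5,11/2] y:[-5,0] z:[23/3,25/3] -> miss, prune
        N30 x:[7/2,13/2] y:[2,7] z:[19/3,25/3] -> hit [19/3,13/2] leaf, test {P5@t=19/3}
      N20 x:[13/2,9] y:[6,10] z:[7/3,4] -> miss, prune

Summary -> nodes [0, 4, 13, 9, 17, 21, 29, 16, 15, 30, 20]; box-tests=11; leaf-entries=1; first=P5

== RESULT ==
11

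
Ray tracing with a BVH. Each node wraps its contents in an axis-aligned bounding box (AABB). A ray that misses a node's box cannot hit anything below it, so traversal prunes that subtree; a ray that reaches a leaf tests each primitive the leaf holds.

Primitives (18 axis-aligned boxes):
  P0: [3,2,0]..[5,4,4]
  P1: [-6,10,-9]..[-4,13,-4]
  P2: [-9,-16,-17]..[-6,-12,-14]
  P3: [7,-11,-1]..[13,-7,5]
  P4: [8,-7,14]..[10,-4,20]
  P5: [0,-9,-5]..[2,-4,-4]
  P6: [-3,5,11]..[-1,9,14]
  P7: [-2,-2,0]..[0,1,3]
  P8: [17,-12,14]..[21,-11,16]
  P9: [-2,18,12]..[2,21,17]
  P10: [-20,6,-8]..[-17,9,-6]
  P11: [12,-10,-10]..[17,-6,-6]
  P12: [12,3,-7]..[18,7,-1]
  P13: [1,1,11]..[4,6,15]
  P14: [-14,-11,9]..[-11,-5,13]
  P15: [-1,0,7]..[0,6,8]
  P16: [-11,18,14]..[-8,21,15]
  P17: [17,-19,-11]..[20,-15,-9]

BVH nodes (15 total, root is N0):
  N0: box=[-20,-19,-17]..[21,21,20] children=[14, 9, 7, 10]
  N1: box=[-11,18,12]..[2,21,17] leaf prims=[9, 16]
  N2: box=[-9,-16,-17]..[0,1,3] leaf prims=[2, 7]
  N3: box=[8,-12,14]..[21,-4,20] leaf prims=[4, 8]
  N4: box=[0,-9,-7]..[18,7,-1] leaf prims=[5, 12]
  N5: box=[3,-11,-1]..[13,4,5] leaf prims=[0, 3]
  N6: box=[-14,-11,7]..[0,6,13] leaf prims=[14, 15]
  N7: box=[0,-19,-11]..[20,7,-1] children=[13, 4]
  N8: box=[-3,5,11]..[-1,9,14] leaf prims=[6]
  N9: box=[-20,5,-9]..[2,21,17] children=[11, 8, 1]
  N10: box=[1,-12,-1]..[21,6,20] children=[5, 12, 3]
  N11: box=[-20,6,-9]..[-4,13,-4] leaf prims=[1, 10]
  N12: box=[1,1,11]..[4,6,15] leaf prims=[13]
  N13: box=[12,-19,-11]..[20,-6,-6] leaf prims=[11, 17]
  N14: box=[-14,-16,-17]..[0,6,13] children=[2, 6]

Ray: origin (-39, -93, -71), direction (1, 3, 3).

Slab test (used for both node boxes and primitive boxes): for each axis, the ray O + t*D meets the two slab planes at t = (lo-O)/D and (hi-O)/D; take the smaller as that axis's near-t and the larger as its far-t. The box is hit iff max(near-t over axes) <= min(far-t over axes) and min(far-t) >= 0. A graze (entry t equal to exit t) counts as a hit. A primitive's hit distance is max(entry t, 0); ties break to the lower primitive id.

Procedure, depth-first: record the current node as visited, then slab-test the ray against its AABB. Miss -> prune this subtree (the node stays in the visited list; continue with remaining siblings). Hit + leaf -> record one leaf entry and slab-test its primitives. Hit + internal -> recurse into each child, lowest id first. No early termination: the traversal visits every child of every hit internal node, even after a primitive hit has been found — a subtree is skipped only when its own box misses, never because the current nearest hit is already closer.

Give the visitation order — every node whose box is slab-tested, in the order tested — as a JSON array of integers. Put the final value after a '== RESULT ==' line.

Traverse from the root:
N0 x:[19,60] y:[74/3,38] z:[18,91/3] -> hit [74/3,91/3], descend [7, 9, 10, 14]
  N7 x:[39,59] y:[74/3,100/3] z:[20,70/3] -> miss, prune
  N9 x:[19,41] y:[98/3,38] z:[62/3,88/3] -> miss, prune
  N10 x:[40,60] y:[27,33] z:[70/3,91/3] -> miss, prune
  N14 x:[25,39] y:[77/3,33] z:[18,28] -> hit [77/3,28], descend [2, 6]
    N2 x:[30,39] y:[77/3,94/3] z:[18,74/3] -> miss, prune
    N6 x:[25,39] y:[82/3,33] z:[26,28] -> hit [82/3,28] leaf, test {P14@t=82/3, P15(miss)}

Visited [0, 7, 9, 10, 14, 2, 6]. Tests: 7 box, 1 leaf. Nearest: P14.

== RESULT ==
[0, 7, 9, 10, 14, 2, 6]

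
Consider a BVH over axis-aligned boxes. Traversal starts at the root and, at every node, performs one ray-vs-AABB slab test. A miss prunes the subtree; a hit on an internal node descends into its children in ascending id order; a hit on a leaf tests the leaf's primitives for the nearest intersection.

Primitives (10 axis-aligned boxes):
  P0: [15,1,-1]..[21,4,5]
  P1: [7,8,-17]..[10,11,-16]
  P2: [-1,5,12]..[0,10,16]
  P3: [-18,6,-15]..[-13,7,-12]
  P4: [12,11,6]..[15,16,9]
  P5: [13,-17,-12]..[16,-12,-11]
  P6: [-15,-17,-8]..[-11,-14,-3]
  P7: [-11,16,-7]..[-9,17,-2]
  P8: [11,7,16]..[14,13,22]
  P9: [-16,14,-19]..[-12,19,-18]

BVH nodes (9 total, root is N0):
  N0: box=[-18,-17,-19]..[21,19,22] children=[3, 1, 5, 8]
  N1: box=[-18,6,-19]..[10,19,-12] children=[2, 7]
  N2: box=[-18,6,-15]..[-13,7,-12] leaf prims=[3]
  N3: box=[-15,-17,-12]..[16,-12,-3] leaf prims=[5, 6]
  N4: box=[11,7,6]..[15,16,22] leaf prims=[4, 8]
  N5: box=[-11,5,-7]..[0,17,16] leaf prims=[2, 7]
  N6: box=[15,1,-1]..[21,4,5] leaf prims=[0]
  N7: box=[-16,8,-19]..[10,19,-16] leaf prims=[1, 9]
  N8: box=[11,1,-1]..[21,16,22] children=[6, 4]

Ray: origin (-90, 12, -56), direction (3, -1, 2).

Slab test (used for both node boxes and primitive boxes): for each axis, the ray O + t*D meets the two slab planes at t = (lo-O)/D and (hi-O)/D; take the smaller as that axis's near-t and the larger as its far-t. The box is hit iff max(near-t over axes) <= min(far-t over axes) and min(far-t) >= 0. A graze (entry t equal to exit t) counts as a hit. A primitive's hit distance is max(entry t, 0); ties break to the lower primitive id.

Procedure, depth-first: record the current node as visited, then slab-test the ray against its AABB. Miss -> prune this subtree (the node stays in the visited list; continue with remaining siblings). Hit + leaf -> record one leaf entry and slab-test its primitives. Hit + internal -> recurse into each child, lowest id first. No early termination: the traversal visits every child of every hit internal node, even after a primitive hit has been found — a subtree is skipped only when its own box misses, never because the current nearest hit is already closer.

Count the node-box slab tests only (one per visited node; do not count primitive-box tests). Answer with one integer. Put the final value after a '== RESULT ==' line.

Walk:
N0 x:[24,37] y:[-7,29] z:[37/2,39] -> hit [24,29], descend [1, 3, 5, 8]
  N1 x:[24,100/3] y:[-7,6] z:[37/2,22] -> miss, prune
  N3 x:[25,106/3] y:[24,29] z:[22,53/2] -> hit [25,53/2] leaf, test {P5(miss), P6@t=26}
  N5 x:[79/3,30] y:[-5,7] z:[49/2,36] -> miss, prune
  N8 x:[101/3,37] y:[-4,11] z:[55/2,39] -> miss, prune

5 AABB tests over nodes [0, 1, 3, 5, 8]; 1 leaf entered; closest P6.

== RESULT ==
5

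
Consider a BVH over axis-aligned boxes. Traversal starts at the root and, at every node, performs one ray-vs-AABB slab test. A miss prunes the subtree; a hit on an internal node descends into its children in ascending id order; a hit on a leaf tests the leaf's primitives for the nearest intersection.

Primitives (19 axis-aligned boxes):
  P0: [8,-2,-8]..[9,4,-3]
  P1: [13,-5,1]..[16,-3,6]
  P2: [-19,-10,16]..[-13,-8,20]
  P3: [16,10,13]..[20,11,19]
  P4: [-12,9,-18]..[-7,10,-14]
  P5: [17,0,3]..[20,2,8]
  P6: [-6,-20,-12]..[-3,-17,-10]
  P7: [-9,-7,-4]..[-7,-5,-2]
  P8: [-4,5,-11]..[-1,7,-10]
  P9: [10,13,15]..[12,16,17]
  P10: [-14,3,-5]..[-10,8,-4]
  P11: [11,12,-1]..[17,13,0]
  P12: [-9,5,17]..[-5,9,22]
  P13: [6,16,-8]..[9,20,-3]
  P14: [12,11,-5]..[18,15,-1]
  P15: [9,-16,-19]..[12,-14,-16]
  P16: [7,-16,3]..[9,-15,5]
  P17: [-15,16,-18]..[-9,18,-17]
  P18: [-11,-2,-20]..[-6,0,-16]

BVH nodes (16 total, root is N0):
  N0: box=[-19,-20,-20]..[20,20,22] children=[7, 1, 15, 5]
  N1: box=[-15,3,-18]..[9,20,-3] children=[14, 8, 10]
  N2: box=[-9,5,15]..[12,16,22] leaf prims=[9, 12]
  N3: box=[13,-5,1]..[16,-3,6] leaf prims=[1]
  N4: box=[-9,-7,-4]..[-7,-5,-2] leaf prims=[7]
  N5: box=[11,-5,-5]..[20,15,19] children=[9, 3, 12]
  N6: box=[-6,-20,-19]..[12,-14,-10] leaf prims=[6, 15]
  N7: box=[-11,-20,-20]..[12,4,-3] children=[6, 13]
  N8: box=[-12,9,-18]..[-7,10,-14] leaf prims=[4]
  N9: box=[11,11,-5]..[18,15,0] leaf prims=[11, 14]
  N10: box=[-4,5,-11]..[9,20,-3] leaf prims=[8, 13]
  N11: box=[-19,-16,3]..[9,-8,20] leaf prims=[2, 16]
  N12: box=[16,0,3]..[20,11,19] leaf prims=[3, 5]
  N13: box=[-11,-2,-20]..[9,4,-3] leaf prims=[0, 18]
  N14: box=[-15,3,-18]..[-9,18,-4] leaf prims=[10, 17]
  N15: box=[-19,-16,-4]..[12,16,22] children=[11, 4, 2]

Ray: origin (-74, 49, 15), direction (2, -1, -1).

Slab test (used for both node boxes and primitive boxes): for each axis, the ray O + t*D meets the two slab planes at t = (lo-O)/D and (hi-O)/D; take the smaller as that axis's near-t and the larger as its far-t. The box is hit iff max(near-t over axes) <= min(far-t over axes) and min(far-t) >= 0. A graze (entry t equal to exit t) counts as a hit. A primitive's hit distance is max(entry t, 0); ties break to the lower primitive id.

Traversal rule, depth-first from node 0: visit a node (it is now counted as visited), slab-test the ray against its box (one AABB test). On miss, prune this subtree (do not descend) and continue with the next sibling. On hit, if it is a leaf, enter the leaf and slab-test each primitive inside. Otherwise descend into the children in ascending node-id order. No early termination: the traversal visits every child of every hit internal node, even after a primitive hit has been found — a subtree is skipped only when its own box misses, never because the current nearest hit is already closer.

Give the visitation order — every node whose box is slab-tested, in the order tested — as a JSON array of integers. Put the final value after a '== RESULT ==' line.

Walk:
N0 x:[55/2,47] y:[29,69] z:[-7,35] -> hit [29,35], descend [1, 5, 7, 15]
  N1 x:[59/2,83/2] y:[29,46] z:[18,33] -> hit [59/2,33], descend [8, 10, 14]
    N8 x:[31,67/2] y:[39,40] z:[29,33] -> miss, prune
    N10 x:[35,83/2] y:[29,44] z:[18,26] -> miss, prune
    N14 x:[59/2,65/2] y:[31,46] z:[19,33] -> hit [31,65/2] leaf, test {P10(miss), P17@t=32}
  N5 x:[85/2,47] y:[34,54] z:[-4,20] -> miss, prune
  N7 x:[63/2,43] y:[45,69] z:[18,35] -> miss, prune
  N15 x:[55/2,43] y:[33,65] z:[-7,19] -> miss, prune

8 AABB tests over nodes [0, 1, 8, 10, 14, 5, 7, 15]; 1 leaf entered; closest P17.

== RESULT ==
[0, 1, 8, 10, 14, 5, 7, 15]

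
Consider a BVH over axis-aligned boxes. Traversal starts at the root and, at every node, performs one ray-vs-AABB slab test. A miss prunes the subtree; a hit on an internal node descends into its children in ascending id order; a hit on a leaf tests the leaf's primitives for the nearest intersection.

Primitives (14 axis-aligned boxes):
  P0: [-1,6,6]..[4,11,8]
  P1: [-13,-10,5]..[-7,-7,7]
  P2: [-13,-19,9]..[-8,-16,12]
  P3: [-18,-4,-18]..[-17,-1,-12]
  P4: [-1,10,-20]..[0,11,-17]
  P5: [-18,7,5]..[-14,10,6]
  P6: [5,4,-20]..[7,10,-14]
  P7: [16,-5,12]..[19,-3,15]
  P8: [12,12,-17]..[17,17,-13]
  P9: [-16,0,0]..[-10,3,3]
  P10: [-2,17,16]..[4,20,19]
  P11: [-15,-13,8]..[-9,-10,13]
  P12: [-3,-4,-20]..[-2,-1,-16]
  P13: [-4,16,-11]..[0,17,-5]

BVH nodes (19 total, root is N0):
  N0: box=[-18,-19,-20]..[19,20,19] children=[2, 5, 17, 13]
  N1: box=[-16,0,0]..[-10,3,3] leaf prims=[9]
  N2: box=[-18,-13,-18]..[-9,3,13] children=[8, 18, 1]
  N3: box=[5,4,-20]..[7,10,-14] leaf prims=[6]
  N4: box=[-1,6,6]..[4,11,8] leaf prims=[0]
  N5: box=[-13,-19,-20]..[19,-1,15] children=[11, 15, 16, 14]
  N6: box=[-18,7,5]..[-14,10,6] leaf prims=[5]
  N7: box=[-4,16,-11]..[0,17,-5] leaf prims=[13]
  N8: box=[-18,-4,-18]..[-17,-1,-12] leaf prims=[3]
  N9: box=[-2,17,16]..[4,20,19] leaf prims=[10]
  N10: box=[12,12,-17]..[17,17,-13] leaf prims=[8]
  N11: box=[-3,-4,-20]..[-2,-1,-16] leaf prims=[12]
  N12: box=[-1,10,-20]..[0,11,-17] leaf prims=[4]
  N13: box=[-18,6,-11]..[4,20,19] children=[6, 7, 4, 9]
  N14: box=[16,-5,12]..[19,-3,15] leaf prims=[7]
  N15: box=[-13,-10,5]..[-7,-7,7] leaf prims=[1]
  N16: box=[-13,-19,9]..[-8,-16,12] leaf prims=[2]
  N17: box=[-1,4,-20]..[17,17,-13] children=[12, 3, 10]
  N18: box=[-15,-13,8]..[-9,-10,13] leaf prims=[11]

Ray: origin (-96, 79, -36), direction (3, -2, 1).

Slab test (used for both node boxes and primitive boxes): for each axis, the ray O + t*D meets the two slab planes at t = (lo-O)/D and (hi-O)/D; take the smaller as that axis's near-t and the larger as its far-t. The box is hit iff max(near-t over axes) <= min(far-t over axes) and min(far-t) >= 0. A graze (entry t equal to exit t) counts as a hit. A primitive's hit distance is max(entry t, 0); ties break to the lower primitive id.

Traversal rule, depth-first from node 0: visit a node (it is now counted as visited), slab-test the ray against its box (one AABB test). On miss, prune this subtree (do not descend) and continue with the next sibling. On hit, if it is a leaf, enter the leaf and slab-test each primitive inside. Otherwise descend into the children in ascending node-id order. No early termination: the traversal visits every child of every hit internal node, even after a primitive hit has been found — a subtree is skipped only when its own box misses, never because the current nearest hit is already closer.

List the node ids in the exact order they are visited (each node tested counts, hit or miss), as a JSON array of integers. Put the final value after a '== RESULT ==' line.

Walk:
N0 x:[26,115/3] y:[59/2,49] z:[16,55] -> hit [59/2,115/3], descend [2, 5, 13, 17]
  N2 x:[26,29] y:[38,46] z:[18,49] -> miss, prune
  N5 x:[83/3,115/3] y:[40,49] z:[16,51] -> miss, prune
  N13 x:[26,100/3] y:[59/2,73/2] z:[25,55] -> hit [59/2,100/3], descend [4, 6, 7, 9]
    N4 x:[95/3,100/3] y:[34,73/2] z:[42,44] -> miss, prune
    N6 x:[26,82/3] y:[69/2,36] z:[41,42] -> miss, prune
    N7 x:[92/3,32] y:[31,63/2] z:[25,31] -> hit [31,31] leaf, test {P13@t=31}
    N9 x:[94/3,100/3] y:[59/2,31] z:[52,55] -> miss, prune
  N17 x:[95/3,113/3] y:[31,75/2] z:[16,23] -> miss, prune

9 AABB tests over nodes [0, 2, 5, 13, 4, 6, 7, 9, 17]; 1 leaf entered; closest P13.

== RESULT ==
[0, 2, 5, 13, 4, 6, 7, 9, 17]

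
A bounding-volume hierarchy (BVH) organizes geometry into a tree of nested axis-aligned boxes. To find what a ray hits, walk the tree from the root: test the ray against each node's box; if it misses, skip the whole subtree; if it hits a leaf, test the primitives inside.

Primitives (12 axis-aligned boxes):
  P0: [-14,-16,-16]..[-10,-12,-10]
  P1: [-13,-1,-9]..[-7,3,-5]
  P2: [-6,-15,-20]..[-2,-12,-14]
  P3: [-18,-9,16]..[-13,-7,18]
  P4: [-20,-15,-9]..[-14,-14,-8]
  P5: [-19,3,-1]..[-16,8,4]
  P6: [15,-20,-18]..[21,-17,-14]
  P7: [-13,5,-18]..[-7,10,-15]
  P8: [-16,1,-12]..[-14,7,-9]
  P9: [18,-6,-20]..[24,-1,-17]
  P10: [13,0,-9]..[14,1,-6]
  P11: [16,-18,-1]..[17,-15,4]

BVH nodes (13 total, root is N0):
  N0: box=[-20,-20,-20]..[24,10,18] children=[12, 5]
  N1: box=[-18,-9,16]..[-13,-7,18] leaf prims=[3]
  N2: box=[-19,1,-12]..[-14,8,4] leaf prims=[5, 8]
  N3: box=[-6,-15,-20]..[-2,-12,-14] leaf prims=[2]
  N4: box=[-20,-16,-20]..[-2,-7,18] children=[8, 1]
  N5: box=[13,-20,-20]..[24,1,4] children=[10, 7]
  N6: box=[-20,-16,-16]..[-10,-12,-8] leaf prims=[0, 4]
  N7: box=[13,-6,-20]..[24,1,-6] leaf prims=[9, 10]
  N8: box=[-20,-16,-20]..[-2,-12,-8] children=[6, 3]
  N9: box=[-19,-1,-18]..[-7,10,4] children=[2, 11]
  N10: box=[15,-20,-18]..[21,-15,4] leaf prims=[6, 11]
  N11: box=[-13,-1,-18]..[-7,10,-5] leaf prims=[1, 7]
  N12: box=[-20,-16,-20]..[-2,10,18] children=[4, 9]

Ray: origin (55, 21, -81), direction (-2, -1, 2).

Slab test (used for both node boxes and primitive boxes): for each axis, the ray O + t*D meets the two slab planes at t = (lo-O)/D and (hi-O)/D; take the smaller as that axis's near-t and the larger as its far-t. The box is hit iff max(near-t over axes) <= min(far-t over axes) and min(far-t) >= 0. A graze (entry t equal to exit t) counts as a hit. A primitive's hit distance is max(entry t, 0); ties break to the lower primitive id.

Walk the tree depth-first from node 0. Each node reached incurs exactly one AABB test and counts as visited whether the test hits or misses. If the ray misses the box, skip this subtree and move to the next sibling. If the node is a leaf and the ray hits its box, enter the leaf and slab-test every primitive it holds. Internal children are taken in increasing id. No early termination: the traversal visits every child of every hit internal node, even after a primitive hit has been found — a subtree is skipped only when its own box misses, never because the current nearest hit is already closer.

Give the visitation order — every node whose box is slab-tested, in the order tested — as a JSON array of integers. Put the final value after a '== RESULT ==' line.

Trace the traversal:
N0 x:[31/2,75/2] y:[11,41] z:[61/2,99/2] -> hit [61/2,75/2], descend [5, 12]
  N5 x:[31/2,21] y:[20,41] z:[61/2,85/2] -> miss, prune
  N12 x:[57/2,75/2] y:[11,37] z:[61/2,99/2] -> hit [61/2,37], descend [4, 9]
    N4 x:[57/2,75/2] y:[28,37] z:[61/2,99/2] -> hit [61/2,37], descend [1, 8]
      N1 x:[34,73/2] y:[28,30] z:[97/2,99/2] -> miss, prune
      N8 x:[57/2,75/2] y:[33,37] z:[61/2,73/2] -> hit [33,73/2], descend [3, 6]
        N3 x:[57/2,61/2] y:[33,36] z:[61/2,67/2] -> miss, prune
        N6 x:[65/2,75/2] y:[33,37] z:[65/2,73/2] -> hit [33,73/2] leaf, test {P0@t=33, P4@t=36}
    N9 x:[31,37] y:[11,22] z:[63/2,85/2] -> miss, prune

9 AABB tests over nodes [0, 5, 12, 4, 1, 8, 3, 6, 9]; 1 leaf entered; closest P0.

== RESULT ==
[0, 5, 12, 4, 1, 8, 3, 6, 9]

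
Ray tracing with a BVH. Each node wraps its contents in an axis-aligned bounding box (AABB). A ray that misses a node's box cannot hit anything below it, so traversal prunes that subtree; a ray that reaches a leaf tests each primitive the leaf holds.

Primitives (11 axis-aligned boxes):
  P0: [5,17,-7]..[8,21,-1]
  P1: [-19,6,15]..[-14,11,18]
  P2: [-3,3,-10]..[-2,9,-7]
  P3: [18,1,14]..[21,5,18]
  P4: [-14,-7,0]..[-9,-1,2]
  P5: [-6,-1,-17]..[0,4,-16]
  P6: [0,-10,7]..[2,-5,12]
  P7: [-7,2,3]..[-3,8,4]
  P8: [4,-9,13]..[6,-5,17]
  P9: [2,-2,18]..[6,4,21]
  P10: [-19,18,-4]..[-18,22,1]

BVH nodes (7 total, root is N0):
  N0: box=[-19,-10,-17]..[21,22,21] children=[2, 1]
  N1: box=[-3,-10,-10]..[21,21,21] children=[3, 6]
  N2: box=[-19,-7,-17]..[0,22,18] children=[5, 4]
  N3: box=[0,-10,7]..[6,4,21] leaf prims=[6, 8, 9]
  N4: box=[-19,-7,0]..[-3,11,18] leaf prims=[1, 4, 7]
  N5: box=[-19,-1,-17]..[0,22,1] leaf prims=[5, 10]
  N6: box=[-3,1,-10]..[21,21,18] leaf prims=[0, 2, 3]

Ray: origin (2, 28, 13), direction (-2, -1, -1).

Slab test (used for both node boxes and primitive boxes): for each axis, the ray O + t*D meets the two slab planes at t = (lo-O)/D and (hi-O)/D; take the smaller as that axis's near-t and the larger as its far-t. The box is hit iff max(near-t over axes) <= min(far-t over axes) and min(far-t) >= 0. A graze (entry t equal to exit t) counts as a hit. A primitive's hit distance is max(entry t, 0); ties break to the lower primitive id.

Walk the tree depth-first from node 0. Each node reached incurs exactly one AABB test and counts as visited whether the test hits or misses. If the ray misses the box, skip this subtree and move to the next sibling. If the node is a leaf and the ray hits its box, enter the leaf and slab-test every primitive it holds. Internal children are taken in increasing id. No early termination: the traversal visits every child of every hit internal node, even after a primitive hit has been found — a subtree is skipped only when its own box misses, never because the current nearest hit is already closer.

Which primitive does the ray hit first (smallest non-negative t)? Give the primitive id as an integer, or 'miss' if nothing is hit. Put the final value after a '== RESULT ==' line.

Walk:
N0 x:[-19/2,21/2] y:[6,38] z:[-8,30] -> hit [6,21/2], descend [1, 2]
  N1 x:[-19/2,5/2] y:[7,38] z:[-8,23] -> miss, prune
  N2 x:[1,21/2] y:[6,35] z:[-5,30] -> hit [6,21/2], descend [4, 5]
    N4 x:[5/2,21/2] y:[17,35] z:[-5,13] -> miss, prune
    N5 x:[1,21/2] y:[6,29] z:[12,30] -> miss, prune

Summary -> nodes [0, 1, 2, 4, 5]; box-tests=5; leaf-entries=0; first=miss

== RESULT ==
miss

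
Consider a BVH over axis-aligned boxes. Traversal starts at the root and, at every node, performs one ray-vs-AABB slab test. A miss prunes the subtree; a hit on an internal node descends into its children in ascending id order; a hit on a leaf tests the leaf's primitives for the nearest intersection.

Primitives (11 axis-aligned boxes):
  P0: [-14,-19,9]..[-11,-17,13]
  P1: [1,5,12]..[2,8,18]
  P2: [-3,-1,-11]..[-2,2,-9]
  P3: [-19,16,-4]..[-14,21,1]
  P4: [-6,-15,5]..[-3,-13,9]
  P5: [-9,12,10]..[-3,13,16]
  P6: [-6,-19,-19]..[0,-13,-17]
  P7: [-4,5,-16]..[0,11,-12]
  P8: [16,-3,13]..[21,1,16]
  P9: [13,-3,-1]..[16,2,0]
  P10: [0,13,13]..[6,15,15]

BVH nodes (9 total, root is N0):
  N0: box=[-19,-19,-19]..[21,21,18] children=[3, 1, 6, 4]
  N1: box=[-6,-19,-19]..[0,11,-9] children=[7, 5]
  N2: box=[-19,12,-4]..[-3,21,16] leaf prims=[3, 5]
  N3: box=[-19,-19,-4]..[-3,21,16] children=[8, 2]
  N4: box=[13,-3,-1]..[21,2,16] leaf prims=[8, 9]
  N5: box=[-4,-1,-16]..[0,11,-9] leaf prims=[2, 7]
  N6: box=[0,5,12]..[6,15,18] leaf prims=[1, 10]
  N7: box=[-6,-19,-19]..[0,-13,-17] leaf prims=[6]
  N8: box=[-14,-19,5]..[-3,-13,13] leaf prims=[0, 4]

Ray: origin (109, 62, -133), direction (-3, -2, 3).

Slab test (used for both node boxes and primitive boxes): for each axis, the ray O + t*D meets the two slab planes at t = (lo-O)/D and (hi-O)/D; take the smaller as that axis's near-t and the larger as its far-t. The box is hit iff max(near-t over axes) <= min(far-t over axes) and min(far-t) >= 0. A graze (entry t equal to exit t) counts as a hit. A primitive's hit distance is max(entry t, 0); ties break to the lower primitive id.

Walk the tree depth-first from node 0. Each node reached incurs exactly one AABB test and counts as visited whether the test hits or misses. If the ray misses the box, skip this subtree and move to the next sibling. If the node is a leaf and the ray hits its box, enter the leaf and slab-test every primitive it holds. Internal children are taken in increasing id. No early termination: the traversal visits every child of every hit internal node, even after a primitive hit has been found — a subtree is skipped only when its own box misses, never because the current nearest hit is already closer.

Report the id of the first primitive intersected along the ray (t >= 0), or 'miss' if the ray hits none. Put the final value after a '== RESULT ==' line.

Traverse from the root:
N0 x:[88/3,128/3] y:[41/2,81/2] z:[38,151/3] -> hit [38,81/2], descend [1, 3, 4, 6]
  N1 x:[109/3,115/3] y:[51/2,81/2] z:[38,124/3] -> hit [38,115/3], descend [5, 7]
    N5 x:[109/3,113/3] y:[51/2,63/2] z:[39,124/3] -> miss, prune
    N7 x:[109/3,115/3] y:[75/2,81/2] z:[38,116/3] -> hit [38,115/3] leaf, test {P6@t=38}
  N3 x:[112/3,128/3] y:[41/2,81/2] z:[43,149/3] -> miss, prune
  N4 x:[88/3,32] y:[30,65/2] z:[44,149/3] -> miss, prune
  N6 x:[103/3,109/3] y:[47/2,57/2] z:[145/3,151/3] -> miss, prune

Visited [0, 1, 5, 7, 3, 4, 6]. Tests: 7 box, 1 leaf. Nearest: P6.

== RESULT ==
6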